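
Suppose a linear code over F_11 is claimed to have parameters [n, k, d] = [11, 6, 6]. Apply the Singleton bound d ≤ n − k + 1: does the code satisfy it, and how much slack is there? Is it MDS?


Singleton RHS = n − k + 1 = 6, slack = 0, bound satisfied, MDS.

Singleton bound: d ≤ n − k + 1.
Here n = 11, k = 6, so n − k + 1 = 6.
Given d = 6, check d ≤ 6: YES.
Slack = (n − k + 1) − d = 0.
The code is MDS (slack = 0).
Description: the claimed parameters are [11, 6, 6]_11; such a code would be MDS (meets Singleton bound).


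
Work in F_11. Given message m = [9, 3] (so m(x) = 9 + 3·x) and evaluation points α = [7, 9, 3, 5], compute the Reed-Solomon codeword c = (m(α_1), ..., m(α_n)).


c = [8, 3, 7, 2]

Message polynomial: m(x) = 9 + 3·x (mod 11).
For each evaluation point α_i, compute m(α_i) mod 11:
  α_1 = 7: Horner steps 3 → 8, so m(7) = 8.
  α_2 = 9: Horner steps 3 → 3, so m(9) = 3.
  α_3 = 3: Horner steps 3 → 7, so m(3) = 7.
  α_4 = 5: Horner steps 3 → 2, so m(5) = 2.
Codeword c = [8, 3, 7, 2] ∈ F_11^4.


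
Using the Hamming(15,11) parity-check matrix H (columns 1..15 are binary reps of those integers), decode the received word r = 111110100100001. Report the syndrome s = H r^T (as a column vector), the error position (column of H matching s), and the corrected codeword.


s = (0, 0, 1, 1)^T, error position = 3, corrected codeword c = 110110100100001

Compute s = H r^T mod 2 one row at a time:
  s_1 = 0 + 0 + 1 + 0 + 0 + 0 + 0 + 1 = 2 ≡ 0 (mod 2).
  s_2 = 1 + 1 + 0 + 1 + 0 + 0 + 0 + 1 = 4 ≡ 0 (mod 2).
  s_3 = 1 + 1 + 0 + 1 + 1 + 0 + 0 + 1 = 5 ≡ 1 (mod 2).
  s_4 = 1 + 1 + 1 + 1 + 0 + 0 + 0 + 1 = 5 ≡ 1 (mod 2).
s = (0, 0, 1, 1)^T — this equals column 3 of H (binary 0011), so error is at position 3.
Correct: flip bit 3 of r = 111110100100001 to get c = 110110100100001.


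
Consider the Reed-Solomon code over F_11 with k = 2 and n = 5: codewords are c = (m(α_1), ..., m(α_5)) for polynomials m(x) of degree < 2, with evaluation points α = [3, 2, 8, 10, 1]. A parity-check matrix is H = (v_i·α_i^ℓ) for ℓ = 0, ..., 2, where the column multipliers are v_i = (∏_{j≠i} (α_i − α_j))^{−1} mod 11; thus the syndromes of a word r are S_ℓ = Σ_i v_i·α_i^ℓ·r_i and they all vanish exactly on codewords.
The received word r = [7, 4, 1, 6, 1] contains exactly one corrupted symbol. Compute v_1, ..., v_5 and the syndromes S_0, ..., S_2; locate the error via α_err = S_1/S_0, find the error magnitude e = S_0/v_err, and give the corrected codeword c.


S = (5, 7, 1), error at position 3, error magnitude e = 1, c = [7, 4, 0, 6, 1].

Step 1: column multipliers v_i = (∏_{j≠i}(α_i − α_j))^{−1} mod 11.
  i = 1 (α = 3): (3−2)(3−8)(3−10)(3−1) = 1·(−5)·(−7)·2 = 70 ≡ 4, so v_1 = 4^{−1} = 3 (mod 11).
  i = 2 (α = 2): (2−3)(2−8)(2−10)(2−1) = (−1)·(−6)·(−8)·1 = −48 ≡ 7, so v_2 = 7^{−1} = 8 (mod 11).
  i = 3 (α = 8): (8−3)(8−2)(8−10)(8−1) = 5·6·(−2)·7 = −420 ≡ 9, so v_3 = 9^{−1} = 5 (mod 11).
  i = 4 (α = 10): (10−3)(10−2)(10−8)(10−1) = 7·8·2·9 = 1008 ≡ 7, so v_4 = 7^{−1} = 8 (mod 11).
  i = 5 (α = 1): (1−3)(1−2)(1−8)(1−10) = (−2)·(−1)·(−7)·(−9) = 126 ≡ 5, so v_5 = 5^{−1} = 9 (mod 11).
  v = [3, 8, 5, 8, 9].
Step 2: syndromes of r = [7, 4, 1, 6, 1] (all sums mod 11).
  S_0 = Σ v_i r_i = 3·7 + 8·4 + 5·1 + 8·6 + 9·1 = 115 ≡ 5.
  S_1 = Σ v_i α_i r_i = 3·3·7 + 8·2·4 + 5·8·1 + 8·10·6 + 9·1·1 = 656 ≡ 7.
  α_i^2 mod 11 = [9, 4, 9, 1, 1].
  S_2 = Σ v_i α_i^2 r_i = 3·9·7 + 8·4·4 + 5·9·1 + 8·1·6 + 9·1·1 = 419 ≡ 1.
  S = (5, 7, 1) ≠ 0, so r is not a codeword (an error is present).
Step 3: locate the error. For a single error e at position i, S_ℓ = v_i·e·α_i^ℓ, so α_err = S_1/S_0.
  S_0^{−1} = 5^{−1} = 9 (mod 11), so α_err = 7·9 = 63 ≡ 8 = α_3. Error position i = 3.
  Consistency check: S_2/S_1 = 1·8 = 8 ≡ 8 = α_err ✓ (single-error assumption holds).
Step 4: error magnitude e = S_0/v_3 = S_0·∏_{j≠3}(α_3 − α_j) = 5·9 = 45 ≡ 1 (mod 11).
Step 5: correct position 3: c_3 = r_3 − e = 1 − 1 ≡ 0 (mod 11). Hence c = [7, 4, 0, 6, 1].
  Check: interpolating c through the α_i gives m(x) = 9 + 3·x (degree < 2) with m(α_i) = c_i for every i, so c is indeed a codeword.


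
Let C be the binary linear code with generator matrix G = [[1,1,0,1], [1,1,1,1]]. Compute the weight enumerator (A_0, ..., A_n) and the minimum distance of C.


Weight distribution: A_0 = 1, A_1 = 1, A_3 = 1, A_4 = 1. Minimum distance d = 1.

Enumerate all 2^2 = 4 messages m ∈ F_2^2.
For each, compute codeword c = mG in F_2^4, then tally its weight.
  m = 00 → c = 0000, weight = 0.
  m = 10 → c = 1101, weight = 3.
  m = 01 → c = 1111, weight = 4.
  m = 11 → c = 0010, weight = 1.
Tally weights:
  weight 0: 1 codewords.
  weight 1: 1 codewords.
  weight 3: 1 codewords.
  weight 4: 1 codewords.
Minimum distance d = smallest w > 0 with A_w > 0 = 1.
Sanity: Σ A_w = 4 = 2^2 = 4 ✓.


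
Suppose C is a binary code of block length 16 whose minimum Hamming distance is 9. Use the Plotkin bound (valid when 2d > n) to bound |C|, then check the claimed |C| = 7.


Plotkin bound M ≤ 8; given |C| = 7 ≤ bound (satisfied).

Check applicability: 2d = 18, n = 16.
2d − n = 2 > 0, so Plotkin applies.
Compute d/(2d−n) = 9/2 ≈ 4.5000.
⌊d/(2d−n)⌋ = 4.
Plotkin bound: M ≤ 2·4 = 8.
Given |C| = 7, check: satisfied.
This |C| is below the Plotkin bound.


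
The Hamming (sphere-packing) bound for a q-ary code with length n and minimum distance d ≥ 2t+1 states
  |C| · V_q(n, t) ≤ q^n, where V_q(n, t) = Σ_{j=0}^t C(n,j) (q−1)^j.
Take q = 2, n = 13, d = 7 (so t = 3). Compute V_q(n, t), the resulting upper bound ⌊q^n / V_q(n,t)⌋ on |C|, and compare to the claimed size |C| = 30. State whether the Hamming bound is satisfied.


V_q(n, t) = 378, q^n = 8192, Hamming bound = 21, |C| = 30 > bound (violated).

Step 1: Compute V_q(n, t) = Σ_{j=0}^3 C(n, j) (q−1)^j.
  j = 0: C(13,0)·(1)^0 = 1·1 = 1.
  j = 1: C(13,1)·(1)^1 = 13·1 = 13.
  j = 2: C(13,2)·(1)^2 = 78·1 = 78.
  j = 3: C(13,3)·(1)^3 = 286·1 = 286.
  V_q(n, t) = 1 + 13 + 78 + 286 = 378.
Step 2: q^n = 2^13 = 8192.
Step 3: Hamming bound ⌊q^n / V_q(n,t)⌋ = ⌊8192/378⌋ = 21.
Step 4: Compare |C| = 30 to 21: violated.
The claimed |C| lies above the Hamming bound, so no 2-ary code of length 13 with d ≥ 7 can have 30 codewords.


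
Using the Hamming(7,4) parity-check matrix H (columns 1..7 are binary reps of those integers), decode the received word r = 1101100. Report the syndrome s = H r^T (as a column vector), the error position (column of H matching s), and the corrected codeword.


s = (0, 1, 0)^T, error position = 2, corrected codeword c = 1001100

Compute s = H r^T mod 2 one row at a time:
  s_1 = 1 + 1 + 0 + 0 = 2 ≡ 0 (mod 2).
  s_2 = 1 + 0 + 0 + 0 = 1 ≡ 1 (mod 2).
  s_3 = 1 + 0 + 1 + 0 = 2 ≡ 0 (mod 2).
s = (0, 1, 0)^T — this equals column 2 of H (binary 010), so error is at position 2.
Correct: flip bit 2 of r = 1101100 to get c = 1001100.


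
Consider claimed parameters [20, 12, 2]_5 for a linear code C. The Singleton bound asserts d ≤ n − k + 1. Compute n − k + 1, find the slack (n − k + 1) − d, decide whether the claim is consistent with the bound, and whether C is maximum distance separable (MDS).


Singleton RHS = n − k + 1 = 9, slack = 7, bound satisfied, not MDS.

Singleton bound: d ≤ n − k + 1.
Here n = 20, k = 12, so n − k + 1 = 9.
Given d = 2, check d ≤ 9: YES.
Slack = (n − k + 1) − d = 7.
The code is NOT MDS (slack = 7 > 0).
Description: the claimed parameters are [20, 12, 2]_5; such a code would be non-MDS.


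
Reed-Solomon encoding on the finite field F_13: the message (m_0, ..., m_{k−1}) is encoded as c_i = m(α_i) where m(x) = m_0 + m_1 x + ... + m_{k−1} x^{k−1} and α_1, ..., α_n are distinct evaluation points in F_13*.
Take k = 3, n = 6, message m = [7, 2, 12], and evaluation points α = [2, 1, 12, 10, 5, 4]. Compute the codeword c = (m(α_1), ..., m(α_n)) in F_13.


c = [7, 8, 4, 5, 5, 12]

Message polynomial: m(x) = 7 + 2·x + 12·x^2 (mod 13).
For each evaluation point α_i, compute m(α_i) mod 13:
  α_1 = 2: Horner steps 12 → 0 → 7, so m(2) = 7.
  α_2 = 1: Horner steps 12 → 1 → 8, so m(1) = 8.
  α_3 = 12: Horner steps 12 → 3 → 4, so m(12) = 4.
  α_4 = 10: Horner steps 12 → 5 → 5, so m(10) = 5.
  α_5 = 5: Horner steps 12 → 10 → 5, so m(5) = 5.
  α_6 = 4: Horner steps 12 → 11 → 12, so m(4) = 12.
Codeword c = [7, 8, 4, 5, 5, 12] ∈ F_13^6.


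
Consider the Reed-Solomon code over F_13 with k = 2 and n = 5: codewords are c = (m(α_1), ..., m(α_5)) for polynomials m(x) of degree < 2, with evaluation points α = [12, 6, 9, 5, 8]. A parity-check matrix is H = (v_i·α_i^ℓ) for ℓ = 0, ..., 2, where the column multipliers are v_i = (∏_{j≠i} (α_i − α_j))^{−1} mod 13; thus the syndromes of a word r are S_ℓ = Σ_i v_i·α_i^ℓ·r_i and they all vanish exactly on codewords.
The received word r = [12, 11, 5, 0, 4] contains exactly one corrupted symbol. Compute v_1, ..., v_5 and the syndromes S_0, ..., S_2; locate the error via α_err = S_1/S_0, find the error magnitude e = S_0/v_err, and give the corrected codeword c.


S = (8, 12, 5), error at position 5, error magnitude e = 10, c = [12, 11, 5, 0, 7].

Step 1: column multipliers v_i = (∏_{j≠i}(α_i − α_j))^{−1} mod 13.
  i = 1 (α = 12): (12−6)(12−9)(12−5)(12−8) = 6·3·7·4 = 504 ≡ 10, so v_1 = 10^{−1} = 4 (mod 13).
  i = 2 (α = 6): (6−12)(6−9)(6−5)(6−8) = (−6)·(−3)·1·(−2) = −36 ≡ 3, so v_2 = 3^{−1} = 9 (mod 13).
  i = 3 (α = 9): (9−12)(9−6)(9−5)(9−8) = (−3)·3·4·1 = −36 ≡ 3, so v_3 = 3^{−1} = 9 (mod 13).
  i = 4 (α = 5): (5−12)(5−6)(5−9)(5−8) = (−7)·(−1)·(−4)·(−3) = 84 ≡ 6, so v_4 = 6^{−1} = 11 (mod 13).
  i = 5 (α = 8): (8−12)(8−6)(8−9)(8−5) = (−4)·2·(−1)·3 = 24 ≡ 11, so v_5 = 11^{−1} = 6 (mod 13).
  v = [4, 9, 9, 11, 6].
Step 2: syndromes of r = [12, 11, 5, 0, 4] (all sums mod 13).
  S_0 = Σ v_i r_i = 4·12 + 9·11 + 9·5 + 11·0 + 6·4 = 216 ≡ 8.
  S_1 = Σ v_i α_i r_i = 4·12·12 + 9·6·11 + 9·9·5 + 11·5·0 + 6·8·4 = 1767 ≡ 12.
  α_i^2 mod 13 = [1, 10, 3, 12, 12].
  S_2 = Σ v_i α_i^2 r_i = 4·1·12 + 9·10·11 + 9·3·5 + 11·12·0 + 6·12·4 = 1461 ≡ 5.
  S = (8, 12, 5) ≠ 0, so r is not a codeword (an error is present).
Step 3: locate the error. For a single error e at position i, S_ℓ = v_i·e·α_i^ℓ, so α_err = S_1/S_0.
  S_0^{−1} = 8^{−1} = 5 (mod 13), so α_err = 12·5 = 60 ≡ 8 = α_5. Error position i = 5.
  Consistency check: S_2/S_1 = 5·12 = 60 ≡ 8 = α_err ✓ (single-error assumption holds).
Step 4: error magnitude e = S_0/v_5 = S_0·∏_{j≠5}(α_5 − α_j) = 8·11 = 88 ≡ 10 (mod 13).
Step 5: correct position 5: c_5 = r_5 − e = 4 − 10 ≡ 7 (mod 13). Hence c = [12, 11, 5, 0, 7].
  Check: interpolating c through the α_i gives m(x) = 10 + 11·x (degree < 2) with m(α_i) = c_i for every i, so c is indeed a codeword.


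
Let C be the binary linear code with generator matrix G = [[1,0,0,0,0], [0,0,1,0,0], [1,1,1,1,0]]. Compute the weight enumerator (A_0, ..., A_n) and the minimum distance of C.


Weight distribution: A_0 = 1, A_1 = 2, A_2 = 2, A_3 = 2, A_4 = 1. Minimum distance d = 1.

Enumerate all 2^3 = 8 messages m ∈ F_2^3.
For each, compute codeword c = mG in F_2^5, then tally its weight.
  m = 000 → c = 00000, weight = 0.
  m = 100 → c = 10000, weight = 1.
  m = 010 → c = 00100, weight = 1.
  m = 110 → c = 10100, weight = 2.
  m = 001 → c = 11110, weight = 4.
  m = 101 → c = 01110, weight = 3.
  m = 011 → c = 11010, weight = 3.
  m = 111 → c = 01010, weight = 2.
Tally weights:
  weight 0: 1 codewords.
  weight 1: 2 codewords.
  weight 2: 2 codewords.
  weight 3: 2 codewords.
  weight 4: 1 codewords.
Minimum distance d = smallest w > 0 with A_w > 0 = 1.
Sanity: Σ A_w = 8 = 2^3 = 8 ✓.


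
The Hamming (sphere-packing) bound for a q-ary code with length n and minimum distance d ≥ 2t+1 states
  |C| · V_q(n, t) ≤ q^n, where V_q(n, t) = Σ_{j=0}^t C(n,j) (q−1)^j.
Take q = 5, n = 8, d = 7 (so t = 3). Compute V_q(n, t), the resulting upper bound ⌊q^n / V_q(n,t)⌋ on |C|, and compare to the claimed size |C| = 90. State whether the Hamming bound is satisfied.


V_q(n, t) = 4065, q^n = 390625, Hamming bound = 96, |C| = 90 ≤ bound (satisfied).

Step 1: Compute V_q(n, t) = Σ_{j=0}^3 C(n, j) (q−1)^j.
  j = 0: C(8,0)·(4)^0 = 1·1 = 1.
  j = 1: C(8,1)·(4)^1 = 8·4 = 32.
  j = 2: C(8,2)·(4)^2 = 28·16 = 448.
  j = 3: C(8,3)·(4)^3 = 56·64 = 3584.
  V_q(n, t) = 1 + 32 + 448 + 3584 = 4065.
Step 2: q^n = 5^8 = 390625.
Step 3: Hamming bound ⌊q^n / V_q(n,t)⌋ = ⌊390625/4065⌋ = 96.
Step 4: Compare |C| = 90 to 96: satisfied.
The claimed |C| lies below the Hamming bound.


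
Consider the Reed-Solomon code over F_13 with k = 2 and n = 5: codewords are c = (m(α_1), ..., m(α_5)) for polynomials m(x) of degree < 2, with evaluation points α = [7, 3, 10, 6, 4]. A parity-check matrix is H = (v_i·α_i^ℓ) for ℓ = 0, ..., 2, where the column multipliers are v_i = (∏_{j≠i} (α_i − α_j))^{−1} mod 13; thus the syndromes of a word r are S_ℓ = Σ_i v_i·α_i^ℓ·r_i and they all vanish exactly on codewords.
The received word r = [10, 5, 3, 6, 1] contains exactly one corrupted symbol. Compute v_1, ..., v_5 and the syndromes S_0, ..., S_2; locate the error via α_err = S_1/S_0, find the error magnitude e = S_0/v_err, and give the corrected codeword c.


S = (7, 10, 5), error at position 1, error magnitude e = 8, c = [2, 5, 3, 6, 1].

Step 1: column multipliers v_i = (∏_{j≠i}(α_i − α_j))^{−1} mod 13.
  i = 1 (α = 7): (7−3)(7−10)(7−6)(7−4) = 4·(−3)·1·3 = −36 ≡ 3, so v_1 = 3^{−1} = 9 (mod 13).
  i = 2 (α = 3): (3−7)(3−10)(3−6)(3−4) = (−4)·(−7)·(−3)·(−1) = 84 ≡ 6, so v_2 = 6^{−1} = 11 (mod 13).
  i = 3 (α = 10): (10−7)(10−3)(10−6)(10−4) = 3·7·4·6 = 504 ≡ 10, so v_3 = 10^{−1} = 4 (mod 13).
  i = 4 (α = 6): (6−7)(6−3)(6−10)(6−4) = (−1)·3·(−4)·2 = 24 ≡ 11, so v_4 = 11^{−1} = 6 (mod 13).
  i = 5 (α = 4): (4−7)(4−3)(4−10)(4−6) = (−3)·1·(−6)·(−2) = −36 ≡ 3, so v_5 = 3^{−1} = 9 (mod 13).
  v = [9, 11, 4, 6, 9].
Step 2: syndromes of r = [10, 5, 3, 6, 1] (all sums mod 13).
  S_0 = Σ v_i r_i = 9·10 + 11·5 + 4·3 + 6·6 + 9·1 = 202 ≡ 7.
  S_1 = Σ v_i α_i r_i = 9·7·10 + 11·3·5 + 4·10·3 + 6·6·6 + 9·4·1 = 1167 ≡ 10.
  α_i^2 mod 13 = [10, 9, 9, 10, 3].
  S_2 = Σ v_i α_i^2 r_i = 9·10·10 + 11·9·5 + 4·9·3 + 6·10·6 + 9·3·1 = 1890 ≡ 5.
  S = (7, 10, 5) ≠ 0, so r is not a codeword (an error is present).
Step 3: locate the error. For a single error e at position i, S_ℓ = v_i·e·α_i^ℓ, so α_err = S_1/S_0.
  S_0^{−1} = 7^{−1} = 2 (mod 13), so α_err = 10·2 = 20 ≡ 7 = α_1. Error position i = 1.
  Consistency check: S_2/S_1 = 5·4 = 20 ≡ 7 = α_err ✓ (single-error assumption holds).
Step 4: error magnitude e = S_0/v_1 = S_0·∏_{j≠1}(α_1 − α_j) = 7·3 = 21 ≡ 8 (mod 13).
Step 5: correct position 1: c_1 = r_1 − e = 10 − 8 ≡ 2 (mod 13). Hence c = [2, 5, 3, 6, 1].
  Check: interpolating c through the α_i gives m(x) = 4 + 9·x (degree < 2) with m(α_i) = c_i for every i, so c is indeed a codeword.


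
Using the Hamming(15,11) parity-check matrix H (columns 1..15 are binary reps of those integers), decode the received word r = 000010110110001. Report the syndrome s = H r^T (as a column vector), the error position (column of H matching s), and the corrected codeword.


s = (0, 1, 0, 0)^T, error position = 4, corrected codeword c = 000110110110001

Compute s = H r^T mod 2 one row at a time:
  s_1 = 1 + 0 + 1 + 1 + 0 + 0 + 0 + 1 = 4 ≡ 0 (mod 2).
  s_2 = 0 + 1 + 0 + 1 + 0 + 0 + 0 + 1 = 3 ≡ 1 (mod 2).
  s_3 = 0 + 0 + 0 + 1 + 1 + 1 + 0 + 1 = 4 ≡ 0 (mod 2).
  s_4 = 0 + 0 + 1 + 1 + 0 + 1 + 0 + 1 = 4 ≡ 0 (mod 2).
s = (0, 1, 0, 0)^T — this equals column 4 of H (binary 0100), so error is at position 4.
Correct: flip bit 4 of r = 000010110110001 to get c = 000110110110001.


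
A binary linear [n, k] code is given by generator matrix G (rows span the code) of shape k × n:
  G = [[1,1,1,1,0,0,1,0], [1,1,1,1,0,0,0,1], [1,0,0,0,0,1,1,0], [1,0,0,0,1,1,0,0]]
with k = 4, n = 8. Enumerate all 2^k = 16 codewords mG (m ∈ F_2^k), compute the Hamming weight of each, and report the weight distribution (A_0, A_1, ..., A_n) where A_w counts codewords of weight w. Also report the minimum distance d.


Weight distribution: A_0 = 1, A_2 = 3, A_3 = 3, A_4 = 1, A_5 = 4, A_6 = 3, A_7 = 1. Minimum distance d = 2.

Enumerate all 2^4 = 16 messages m ∈ F_2^4.
For each, compute codeword c = mG in F_2^8, then tally its weight.
  m = 0000 → c = 00000000, weight = 0.
  m = 1000 → c = 11110010, weight = 5.
  m = 0100 → c = 11110001, weight = 5.
  m = 1100 → c = 00000011, weight = 2.
  m = 0010 → c = 10000110, weight = 3.
  m = 1010 → c = 01110100, weight = 4.
  m = 0110 → c = 01110111, weight = 6.
  m = 1110 → c = 10000101, weight = 3.
  m = 0001 → c = 10001100, weight = 3.
  m = 1001 → c = 01111110, weight = 6.
  m = 0101 → c = 01111101, weight = 6.
  m = 1101 → c = 10001111, weight = 5.
  m = 0011 → c = 00001010, weight = 2.
  m = 1011 → c = 11111000, weight = 5.
  m = 0111 → c = 11111011, weight = 7.
  m = 1111 → c = 00001001, weight = 2.
Tally weights:
  weight 0: 1 codewords.
  weight 2: 3 codewords.
  weight 3: 3 codewords.
  weight 4: 1 codewords.
  weight 5: 4 codewords.
  weight 6: 3 codewords.
  weight 7: 1 codewords.
Minimum distance d = smallest w > 0 with A_w > 0 = 2.
Sanity: Σ A_w = 16 = 2^4 = 16 ✓.


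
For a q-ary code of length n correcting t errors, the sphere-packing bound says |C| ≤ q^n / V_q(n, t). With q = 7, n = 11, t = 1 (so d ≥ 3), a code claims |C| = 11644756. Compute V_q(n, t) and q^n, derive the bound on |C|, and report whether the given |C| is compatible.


V_q(n, t) = 67, q^n = 1977326743, Hamming bound = 29512339, |C| = 11644756 ≤ bound (satisfied).

Step 1: Compute V_q(n, t) = Σ_{j=0}^1 C(n, j) (q−1)^j.
  j = 0: C(11,0)·(6)^0 = 1·1 = 1.
  j = 1: C(11,1)·(6)^1 = 11·6 = 66.
  V_q(n, t) = 1 + 66 = 67.
Step 2: q^n = 7^11 = 1977326743.
Step 3: Hamming bound ⌊q^n / V_q(n,t)⌋ = ⌊1977326743/67⌋ = 29512339.
Step 4: Compare |C| = 11644756 to 29512339: satisfied.
The claimed |C| lies below the Hamming bound.


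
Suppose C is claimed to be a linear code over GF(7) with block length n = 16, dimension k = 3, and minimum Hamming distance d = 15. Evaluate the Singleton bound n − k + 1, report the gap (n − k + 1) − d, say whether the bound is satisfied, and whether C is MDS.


Singleton RHS = n − k + 1 = 14, slack = -1, bound violated (no such code; not MDS).

Singleton bound: d ≤ n − k + 1.
Here n = 16, k = 3, so n − k + 1 = 14.
Given d = 15, check d ≤ 14: NO.
Slack = (n − k + 1) − d = -1.
The slack is negative: d = 15 exceeds n − k + 1 = 14 by 1, so the Singleton bound is violated and no linear [16, 3, 15]_7 code can exist. In particular it is not MDS (MDS requires d = n − k + 1 exactly).
Description: the claimed parameters are [16, 3, 15]_7; such a code would be impossible (violates the Singleton bound).


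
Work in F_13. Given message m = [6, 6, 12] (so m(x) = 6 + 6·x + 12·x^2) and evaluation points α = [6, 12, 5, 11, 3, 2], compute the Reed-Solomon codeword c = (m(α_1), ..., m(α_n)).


c = [6, 12, 11, 3, 2, 1]

Message polynomial: m(x) = 6 + 6·x + 12·x^2 (mod 13).
For each evaluation point α_i, compute m(α_i) mod 13:
  α_1 = 6: Horner steps 12 → 0 → 6, so m(6) = 6.
  α_2 = 12: Horner steps 12 → 7 → 12, so m(12) = 12.
  α_3 = 5: Horner steps 12 → 1 → 11, so m(5) = 11.
  α_4 = 11: Horner steps 12 → 8 → 3, so m(11) = 3.
  α_5 = 3: Horner steps 12 → 3 → 2, so m(3) = 2.
  α_6 = 2: Horner steps 12 → 4 → 1, so m(2) = 1.
Codeword c = [6, 12, 11, 3, 2, 1] ∈ F_13^6.


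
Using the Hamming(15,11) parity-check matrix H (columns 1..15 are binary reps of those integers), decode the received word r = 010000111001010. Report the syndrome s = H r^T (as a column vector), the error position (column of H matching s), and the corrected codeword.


s = (0, 1, 1, 0)^T, error position = 6, corrected codeword c = 010001111001010

Compute s = H r^T mod 2 one row at a time:
  s_1 = 1 + 1 + 0 + 0 + 1 + 0 + 1 + 0 = 4 ≡ 0 (mod 2).
  s_2 = 0 + 0 + 0 + 1 + 1 + 0 + 1 + 0 = 3 ≡ 1 (mod 2).
  s_3 = 1 + 0 + 0 + 1 + 0 + 0 + 1 + 0 = 3 ≡ 1 (mod 2).
  s_4 = 0 + 0 + 0 + 1 + 1 + 0 + 0 + 0 = 2 ≡ 0 (mod 2).
s = (0, 1, 1, 0)^T — this equals column 6 of H (binary 0110), so error is at position 6.
Correct: flip bit 6 of r = 010000111001010 to get c = 010001111001010.


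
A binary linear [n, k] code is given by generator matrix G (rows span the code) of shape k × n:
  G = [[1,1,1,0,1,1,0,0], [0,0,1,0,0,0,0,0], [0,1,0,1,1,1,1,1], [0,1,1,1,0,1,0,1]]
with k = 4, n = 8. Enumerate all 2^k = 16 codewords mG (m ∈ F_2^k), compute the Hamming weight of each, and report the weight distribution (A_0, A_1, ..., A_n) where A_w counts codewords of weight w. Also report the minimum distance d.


Weight distribution: A_0 = 1, A_1 = 1, A_2 = 1, A_3 = 1, A_4 = 5, A_5 = 5, A_6 = 1, A_7 = 1. Minimum distance d = 1.

Enumerate all 2^4 = 16 messages m ∈ F_2^4.
For each, compute codeword c = mG in F_2^8, then tally its weight.
  m = 0000 → c = 00000000, weight = 0.
  m = 1000 → c = 11101100, weight = 5.
  m = 0100 → c = 00100000, weight = 1.
  m = 1100 → c = 11001100, weight = 4.
  m = 0010 → c = 01011111, weight = 6.
  m = 1010 → c = 10110011, weight = 5.
  m = 0110 → c = 01111111, weight = 7.
  m = 1110 → c = 10010011, weight = 4.
  m = 0001 → c = 01110101, weight = 5.
  m = 1001 → c = 10011001, weight = 4.
  m = 0101 → c = 01010101, weight = 4.
  m = 1101 → c = 10111001, weight = 5.
  m = 0011 → c = 00101010, weight = 3.
  m = 1011 → c = 11000110, weight = 4.
  m = 0111 → c = 00001010, weight = 2.
  m = 1111 → c = 11100110, weight = 5.
Tally weights:
  weight 0: 1 codewords.
  weight 1: 1 codewords.
  weight 2: 1 codewords.
  weight 3: 1 codewords.
  weight 4: 5 codewords.
  weight 5: 5 codewords.
  weight 6: 1 codewords.
  weight 7: 1 codewords.
Minimum distance d = smallest w > 0 with A_w > 0 = 1.
Sanity: Σ A_w = 16 = 2^4 = 16 ✓.


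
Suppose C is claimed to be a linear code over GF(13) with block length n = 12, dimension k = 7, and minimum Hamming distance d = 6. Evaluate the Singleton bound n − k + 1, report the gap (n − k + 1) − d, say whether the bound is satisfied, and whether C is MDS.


Singleton RHS = n − k + 1 = 6, slack = 0, bound satisfied, MDS.

Singleton bound: d ≤ n − k + 1.
Here n = 12, k = 7, so n − k + 1 = 6.
Given d = 6, check d ≤ 6: YES.
Slack = (n − k + 1) − d = 0.
The code is MDS (slack = 0).
Description: the claimed parameters are [12, 7, 6]_13; such a code would be MDS (meets Singleton bound).


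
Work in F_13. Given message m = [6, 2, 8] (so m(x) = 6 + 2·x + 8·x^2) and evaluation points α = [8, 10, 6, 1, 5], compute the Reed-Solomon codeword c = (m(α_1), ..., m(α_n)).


c = [1, 7, 7, 3, 8]

Message polynomial: m(x) = 6 + 2·x + 8·x^2 (mod 13).
For each evaluation point α_i, compute m(α_i) mod 13:
  α_1 = 8: Horner steps 8 → 1 → 1, so m(8) = 1.
  α_2 = 10: Horner steps 8 → 4 → 7, so m(10) = 7.
  α_3 = 6: Horner steps 8 → 11 → 7, so m(6) = 7.
  α_4 = 1: Horner steps 8 → 10 → 3, so m(1) = 3.
  α_5 = 5: Horner steps 8 → 3 → 8, so m(5) = 8.
Codeword c = [1, 7, 7, 3, 8] ∈ F_13^5.


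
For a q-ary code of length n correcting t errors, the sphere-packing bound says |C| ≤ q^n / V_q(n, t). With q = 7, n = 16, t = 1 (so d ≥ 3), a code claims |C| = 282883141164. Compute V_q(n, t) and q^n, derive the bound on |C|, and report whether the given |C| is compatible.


V_q(n, t) = 97, q^n = 33232930569601, Hamming bound = 342607531645, |C| = 282883141164 ≤ bound (satisfied).

Step 1: Compute V_q(n, t) = Σ_{j=0}^1 C(n, j) (q−1)^j.
  j = 0: C(16,0)·(6)^0 = 1·1 = 1.
  j = 1: C(16,1)·(6)^1 = 16·6 = 96.
  V_q(n, t) = 1 + 96 = 97.
Step 2: q^n = 7^16 = 33232930569601.
Step 3: Hamming bound ⌊q^n / V_q(n,t)⌋ = ⌊33232930569601/97⌋ = 342607531645.
Step 4: Compare |C| = 282883141164 to 342607531645: satisfied.
The claimed |C| lies below the Hamming bound.


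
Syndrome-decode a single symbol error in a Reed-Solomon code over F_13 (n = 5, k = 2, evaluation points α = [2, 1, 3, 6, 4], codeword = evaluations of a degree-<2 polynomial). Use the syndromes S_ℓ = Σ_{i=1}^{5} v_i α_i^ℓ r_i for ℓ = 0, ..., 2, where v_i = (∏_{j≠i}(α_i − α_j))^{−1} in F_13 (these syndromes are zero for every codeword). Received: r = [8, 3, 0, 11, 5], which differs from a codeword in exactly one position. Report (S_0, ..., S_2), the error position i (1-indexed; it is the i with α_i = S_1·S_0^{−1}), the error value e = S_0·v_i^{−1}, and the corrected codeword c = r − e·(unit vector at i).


S = (3, 5, 4), error at position 4, error magnitude e = 9, c = [8, 3, 0, 2, 5].

Step 1: column multipliers v_i = (∏_{j≠i}(α_i − α_j))^{−1} mod 13.
  i = 1 (α = 2): (2−1)(2−3)(2−6)(2−4) = 1·(−1)·(−4)·(−2) = −8 ≡ 5, so v_1 = 5^{−1} = 8 (mod 13).
  i = 2 (α = 1): (1−2)(1−3)(1−6)(1−4) = (−1)·(−2)·(−5)·(−3) = 30 ≡ 4, so v_2 = 4^{−1} = 10 (mod 13).
  i = 3 (α = 3): (3−2)(3−1)(3−6)(3−4) = 1·2·(−3)·(−1) = 6 ≡ 6, so v_3 = 6^{−1} = 11 (mod 13).
  i = 4 (α = 6): (6−2)(6−1)(6−3)(6−4) = 4·5·3·2 = 120 ≡ 3, so v_4 = 3^{−1} = 9 (mod 13).
  i = 5 (α = 4): (4−2)(4−1)(4−3)(4−6) = 2·3·1·(−2) = −12 ≡ 1, so v_5 = 1^{−1} = 1 (mod 13).
  v = [8, 10, 11, 9, 1].
Step 2: syndromes of r = [8, 3, 0, 11, 5] (all sums mod 13).
  S_0 = Σ v_i r_i = 8·8 + 10·3 + 11·0 + 9·11 + 1·5 = 198 ≡ 3.
  S_1 = Σ v_i α_i r_i = 8·2·8 + 10·1·3 + 11·3·0 + 9·6·11 + 1·4·5 = 772 ≡ 5.
  α_i^2 mod 13 = [4, 1, 9, 10, 3].
  S_2 = Σ v_i α_i^2 r_i = 8·4·8 + 10·1·3 + 11·9·0 + 9·10·11 + 1·3·5 = 1291 ≡ 4.
  S = (3, 5, 4) ≠ 0, so r is not a codeword (an error is present).
Step 3: locate the error. For a single error e at position i, S_ℓ = v_i·e·α_i^ℓ, so α_err = S_1/S_0.
  S_0^{−1} = 3^{−1} = 9 (mod 13), so α_err = 5·9 = 45 ≡ 6 = α_4. Error position i = 4.
  Consistency check: S_2/S_1 = 4·8 = 32 ≡ 6 = α_err ✓ (single-error assumption holds).
Step 4: error magnitude e = S_0/v_4 = S_0·∏_{j≠4}(α_4 − α_j) = 3·3 = 9 ≡ 9 (mod 13).
Step 5: correct position 4: c_4 = r_4 − e = 11 − 9 ≡ 2 (mod 13). Hence c = [8, 3, 0, 2, 5].
  Check: interpolating c through the α_i gives m(x) = 11 + 5·x (degree < 2) with m(α_i) = c_i for every i, so c is indeed a codeword.


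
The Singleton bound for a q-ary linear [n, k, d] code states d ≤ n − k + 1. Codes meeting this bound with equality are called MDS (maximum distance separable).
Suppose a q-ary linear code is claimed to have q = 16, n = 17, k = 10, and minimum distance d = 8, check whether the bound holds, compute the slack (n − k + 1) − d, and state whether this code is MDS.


Singleton RHS = n − k + 1 = 8, slack = 0, bound satisfied, MDS.

Singleton bound: d ≤ n − k + 1.
Here n = 17, k = 10, so n − k + 1 = 8.
Given d = 8, check d ≤ 8: YES.
Slack = (n − k + 1) − d = 0.
The code is MDS (slack = 0).
Description: the claimed parameters are [17, 10, 8]_16; such a code would be MDS (meets Singleton bound).


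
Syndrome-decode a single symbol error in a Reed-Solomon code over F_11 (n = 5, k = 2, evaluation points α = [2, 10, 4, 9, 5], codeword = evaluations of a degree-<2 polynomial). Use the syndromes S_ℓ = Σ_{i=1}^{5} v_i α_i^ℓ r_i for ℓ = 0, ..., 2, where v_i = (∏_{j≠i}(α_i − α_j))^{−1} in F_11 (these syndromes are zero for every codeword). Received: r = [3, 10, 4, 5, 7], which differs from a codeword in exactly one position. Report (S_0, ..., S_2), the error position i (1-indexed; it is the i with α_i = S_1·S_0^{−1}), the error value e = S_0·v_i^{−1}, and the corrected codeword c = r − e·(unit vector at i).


S = (4, 5, 9), error at position 3, error magnitude e = 2, c = [3, 10, 2, 5, 7].

Step 1: column multipliers v_i = (∏_{j≠i}(α_i − α_j))^{−1} mod 11.
  i = 1 (α = 2): (2−10)(2−4)(2−9)(2−5) = (−8)·(−2)·(−7)·(−3) = 336 ≡ 6, so v_1 = 6^{−1} = 2 (mod 11).
  i = 2 (α = 10): (10−2)(10−4)(10−9)(10−5) = 8·6·1·5 = 240 ≡ 9, so v_2 = 9^{−1} = 5 (mod 11).
  i = 3 (α = 4): (4−2)(4−10)(4−9)(4−5) = 2·(−6)·(−5)·(−1) = −60 ≡ 6, so v_3 = 6^{−1} = 2 (mod 11).
  i = 4 (α = 9): (9−2)(9−10)(9−4)(9−5) = 7·(−1)·5·4 = −140 ≡ 3, so v_4 = 3^{−1} = 4 (mod 11).
  i = 5 (α = 5): (5−2)(5−10)(5−4)(5−9) = 3·(−5)·1·(−4) = 60 ≡ 5, so v_5 = 5^{−1} = 9 (mod 11).
  v = [2, 5, 2, 4, 9].
Step 2: syndromes of r = [3, 10, 4, 5, 7] (all sums mod 11).
  S_0 = Σ v_i r_i = 2·3 + 5·10 + 2·4 + 4·5 + 9·7 = 147 ≡ 4.
  S_1 = Σ v_i α_i r_i = 2·2·3 + 5·10·10 + 2·4·4 + 4·9·5 + 9·5·7 = 1039 ≡ 5.
  α_i^2 mod 11 = [4, 1, 5, 4, 3].
  S_2 = Σ v_i α_i^2 r_i = 2·4·3 + 5·1·10 + 2·5·4 + 4·4·5 + 9·3·7 = 383 ≡ 9.
  S = (4, 5, 9) ≠ 0, so r is not a codeword (an error is present).
Step 3: locate the error. For a single error e at position i, S_ℓ = v_i·e·α_i^ℓ, so α_err = S_1/S_0.
  S_0^{−1} = 4^{−1} = 3 (mod 11), so α_err = 5·3 = 15 ≡ 4 = α_3. Error position i = 3.
  Consistency check: S_2/S_1 = 9·9 = 81 ≡ 4 = α_err ✓ (single-error assumption holds).
Step 4: error magnitude e = S_0/v_3 = S_0·∏_{j≠3}(α_3 − α_j) = 4·6 = 24 ≡ 2 (mod 11).
Step 5: correct position 3: c_3 = r_3 − e = 4 − 2 ≡ 2 (mod 11). Hence c = [3, 10, 2, 5, 7].
  Check: interpolating c through the α_i gives m(x) = 4 + 5·x (degree < 2) with m(α_i) = c_i for every i, so c is indeed a codeword.


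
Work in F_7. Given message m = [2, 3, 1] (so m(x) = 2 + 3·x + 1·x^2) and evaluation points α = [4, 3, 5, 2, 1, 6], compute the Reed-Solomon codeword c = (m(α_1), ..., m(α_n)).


c = [2, 6, 0, 5, 6, 0]

Message polynomial: m(x) = 2 + 3·x + 1·x^2 (mod 7).
For each evaluation point α_i, compute m(α_i) mod 7:
  α_1 = 4: Horner steps 1 → 0 → 2, so m(4) = 2.
  α_2 = 3: Horner steps 1 → 6 → 6, so m(3) = 6.
  α_3 = 5: Horner steps 1 → 1 → 0, so m(5) = 0.
  α_4 = 2: Horner steps 1 → 5 → 5, so m(2) = 5.
  α_5 = 1: Horner steps 1 → 4 → 6, so m(1) = 6.
  α_6 = 6: Horner steps 1 → 2 → 0, so m(6) = 0.
Codeword c = [2, 6, 0, 5, 6, 0] ∈ F_7^6.


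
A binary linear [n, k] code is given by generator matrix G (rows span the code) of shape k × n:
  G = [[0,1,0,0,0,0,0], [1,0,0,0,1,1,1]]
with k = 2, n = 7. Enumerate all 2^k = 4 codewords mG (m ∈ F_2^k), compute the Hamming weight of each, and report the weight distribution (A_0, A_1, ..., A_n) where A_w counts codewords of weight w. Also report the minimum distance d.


Weight distribution: A_0 = 1, A_1 = 1, A_4 = 1, A_5 = 1. Minimum distance d = 1.

Enumerate all 2^2 = 4 messages m ∈ F_2^2.
For each, compute codeword c = mG in F_2^7, then tally its weight.
  m = 00 → c = 0000000, weight = 0.
  m = 10 → c = 0100000, weight = 1.
  m = 01 → c = 1000111, weight = 4.
  m = 11 → c = 1100111, weight = 5.
Tally weights:
  weight 0: 1 codewords.
  weight 1: 1 codewords.
  weight 4: 1 codewords.
  weight 5: 1 codewords.
Minimum distance d = smallest w > 0 with A_w > 0 = 1.
Sanity: Σ A_w = 4 = 2^2 = 4 ✓.


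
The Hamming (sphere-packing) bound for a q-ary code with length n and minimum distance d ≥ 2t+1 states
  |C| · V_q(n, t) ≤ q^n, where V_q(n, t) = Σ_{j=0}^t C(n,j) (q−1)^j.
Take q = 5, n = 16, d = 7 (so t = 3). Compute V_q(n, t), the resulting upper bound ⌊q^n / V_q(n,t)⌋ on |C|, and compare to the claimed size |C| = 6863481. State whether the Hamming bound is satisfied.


V_q(n, t) = 37825, q^n = 152587890625, Hamming bound = 4034048, |C| = 6863481 > bound (violated).

Step 1: Compute V_q(n, t) = Σ_{j=0}^3 C(n, j) (q−1)^j.
  j = 0: C(16,0)·(4)^0 = 1·1 = 1.
  j = 1: C(16,1)·(4)^1 = 16·4 = 64.
  j = 2: C(16,2)·(4)^2 = 120·16 = 1920.
  j = 3: C(16,3)·(4)^3 = 560·64 = 35840.
  V_q(n, t) = 1 + 64 + 1920 + 35840 = 37825.
Step 2: q^n = 5^16 = 152587890625.
Step 3: Hamming bound ⌊q^n / V_q(n,t)⌋ = ⌊152587890625/37825⌋ = 4034048.
Step 4: Compare |C| = 6863481 to 4034048: violated.
The claimed |C| lies above the Hamming bound, so no 5-ary code of length 16 with d ≥ 7 can have 6863481 codewords.


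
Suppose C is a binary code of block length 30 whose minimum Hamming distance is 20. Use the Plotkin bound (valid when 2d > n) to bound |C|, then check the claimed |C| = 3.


Plotkin bound M ≤ 4; given |C| = 3 ≤ bound (satisfied).

Check applicability: 2d = 40, n = 30.
2d − n = 10 > 0, so Plotkin applies.
Compute d/(2d−n) = 20/10 ≈ 2.0000.
⌊d/(2d−n)⌋ = 2.
Plotkin bound: M ≤ 2·2 = 4.
Given |C| = 3, check: satisfied.
This |C| is below the Plotkin bound.


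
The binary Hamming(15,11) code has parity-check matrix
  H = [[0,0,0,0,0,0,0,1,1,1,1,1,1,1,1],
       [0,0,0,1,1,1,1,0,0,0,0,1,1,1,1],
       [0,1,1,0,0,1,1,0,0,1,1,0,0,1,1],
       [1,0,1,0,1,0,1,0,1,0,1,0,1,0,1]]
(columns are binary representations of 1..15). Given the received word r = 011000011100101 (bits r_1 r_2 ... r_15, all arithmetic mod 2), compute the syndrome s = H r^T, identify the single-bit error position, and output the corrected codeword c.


s = (1, 0, 0, 0)^T, error position = 8, corrected codeword c = 011000001100101

Compute s = H r^T mod 2 one row at a time:
  s_1 = 1 + 1 + 1 + 0 + 0 + 1 + 0 + 1 = 5 ≡ 1 (mod 2).
  s_2 = 0 + 0 + 0 + 0 + 0 + 1 + 0 + 1 = 2 ≡ 0 (mod 2).
  s_3 = 1 + 1 + 0 + 0 + 1 + 0 + 0 + 1 = 4 ≡ 0 (mod 2).
  s_4 = 0 + 1 + 0 + 0 + 1 + 0 + 1 + 1 = 4 ≡ 0 (mod 2).
s = (1, 0, 0, 0)^T — this equals column 8 of H (binary 1000), so error is at position 8.
Correct: flip bit 8 of r = 011000011100101 to get c = 011000001100101.


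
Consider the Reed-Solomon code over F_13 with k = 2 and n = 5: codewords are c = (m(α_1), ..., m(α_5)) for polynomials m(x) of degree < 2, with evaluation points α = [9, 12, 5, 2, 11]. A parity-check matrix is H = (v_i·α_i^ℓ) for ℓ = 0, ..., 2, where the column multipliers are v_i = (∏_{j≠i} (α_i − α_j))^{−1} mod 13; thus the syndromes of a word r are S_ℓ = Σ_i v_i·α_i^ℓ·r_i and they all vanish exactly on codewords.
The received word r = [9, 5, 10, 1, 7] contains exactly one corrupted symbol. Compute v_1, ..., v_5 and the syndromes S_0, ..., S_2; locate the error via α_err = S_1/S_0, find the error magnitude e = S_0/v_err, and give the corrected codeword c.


S = (2, 9, 8), error at position 5, error magnitude e = 5, c = [9, 5, 10, 1, 2].

Step 1: column multipliers v_i = (∏_{j≠i}(α_i − α_j))^{−1} mod 13.
  i = 1 (α = 9): (9−12)(9−5)(9−2)(9−11) = (−3)·4·7·(−2) = 168 ≡ 12, so v_1 = 12^{−1} = 12 (mod 13).
  i = 2 (α = 12): (12−9)(12−5)(12−2)(12−11) = 3·7·10·1 = 210 ≡ 2, so v_2 = 2^{−1} = 7 (mod 13).
  i = 3 (α = 5): (5−9)(5−12)(5−2)(5−11) = (−4)·(−7)·3·(−6) = −504 ≡ 3, so v_3 = 3^{−1} = 9 (mod 13).
  i = 4 (α = 2): (2−9)(2−12)(2−5)(2−11) = (−7)·(−10)·(−3)·(−9) = 1890 ≡ 5, so v_4 = 5^{−1} = 8 (mod 13).
  i = 5 (α = 11): (11−9)(11−12)(11−5)(11−2) = 2·(−1)·6·9 = −108 ≡ 9, so v_5 = 9^{−1} = 3 (mod 13).
  v = [12, 7, 9, 8, 3].
Step 2: syndromes of r = [9, 5, 10, 1, 7] (all sums mod 13).
  S_0 = Σ v_i r_i = 12·9 + 7·5 + 9·10 + 8·1 + 3·7 = 262 ≡ 2.
  S_1 = Σ v_i α_i r_i = 12·9·9 + 7·12·5 + 9·5·10 + 8·2·1 + 3·11·7 = 2089 ≡ 9.
  α_i^2 mod 13 = [3, 1, 12, 4, 4].
  S_2 = Σ v_i α_i^2 r_i = 12·3·9 + 7·1·5 + 9·12·10 + 8·4·1 + 3·4·7 = 1555 ≡ 8.
  S = (2, 9, 8) ≠ 0, so r is not a codeword (an error is present).
Step 3: locate the error. For a single error e at position i, S_ℓ = v_i·e·α_i^ℓ, so α_err = S_1/S_0.
  S_0^{−1} = 2^{−1} = 7 (mod 13), so α_err = 9·7 = 63 ≡ 11 = α_5. Error position i = 5.
  Consistency check: S_2/S_1 = 8·3 = 24 ≡ 11 = α_err ✓ (single-error assumption holds).
Step 4: error magnitude e = S_0/v_5 = S_0·∏_{j≠5}(α_5 − α_j) = 2·9 = 18 ≡ 5 (mod 13).
Step 5: correct position 5: c_5 = r_5 − e = 7 − 5 ≡ 2 (mod 13). Hence c = [9, 5, 10, 1, 2].
  Check: interpolating c through the α_i gives m(x) = 8 + 3·x (degree < 2) with m(α_i) = c_i for every i, so c is indeed a codeword.


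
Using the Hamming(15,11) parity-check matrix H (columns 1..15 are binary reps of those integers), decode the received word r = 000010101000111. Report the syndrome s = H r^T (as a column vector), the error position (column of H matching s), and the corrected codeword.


s = (0, 1, 1, 1)^T, error position = 7, corrected codeword c = 000010001000111

Compute s = H r^T mod 2 one row at a time:
  s_1 = 0 + 1 + 0 + 0 + 0 + 1 + 1 + 1 = 4 ≡ 0 (mod 2).
  s_2 = 0 + 1 + 0 + 1 + 0 + 1 + 1 + 1 = 5 ≡ 1 (mod 2).
  s_3 = 0 + 0 + 0 + 1 + 0 + 0 + 1 + 1 = 3 ≡ 1 (mod 2).
  s_4 = 0 + 0 + 1 + 1 + 1 + 0 + 1 + 1 = 5 ≡ 1 (mod 2).
s = (0, 1, 1, 1)^T — this equals column 7 of H (binary 0111), so error is at position 7.
Correct: flip bit 7 of r = 000010101000111 to get c = 000010001000111.


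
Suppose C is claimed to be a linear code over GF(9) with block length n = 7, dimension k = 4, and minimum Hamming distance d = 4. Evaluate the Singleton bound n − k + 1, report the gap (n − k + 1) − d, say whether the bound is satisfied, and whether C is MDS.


Singleton RHS = n − k + 1 = 4, slack = 0, bound satisfied, MDS.

Singleton bound: d ≤ n − k + 1.
Here n = 7, k = 4, so n − k + 1 = 4.
Given d = 4, check d ≤ 4: YES.
Slack = (n − k + 1) − d = 0.
The code is MDS (slack = 0).
Description: the claimed parameters are [7, 4, 4]_9; such a code would be MDS (meets Singleton bound).


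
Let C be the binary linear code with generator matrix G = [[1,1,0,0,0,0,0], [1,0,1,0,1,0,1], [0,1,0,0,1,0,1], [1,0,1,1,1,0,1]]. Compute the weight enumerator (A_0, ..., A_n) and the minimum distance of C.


Weight distribution: A_0 = 1, A_1 = 2, A_2 = 2, A_3 = 4, A_4 = 5, A_5 = 2. Minimum distance d = 1.

Enumerate all 2^4 = 16 messages m ∈ F_2^4.
For each, compute codeword c = mG in F_2^7, then tally its weight.
  m = 0000 → c = 0000000, weight = 0.
  m = 1000 → c = 1100000, weight = 2.
  m = 0100 → c = 1010101, weight = 4.
  m = 1100 → c = 0110101, weight = 4.
  m = 0010 → c = 0100101, weight = 3.
  m = 1010 → c = 1000101, weight = 3.
  m = 0110 → c = 1110000, weight = 3.
  m = 1110 → c = 0010000, weight = 1.
  m = 0001 → c = 1011101, weight = 5.
  m = 1001 → c = 0111101, weight = 5.
  m = 0101 → c = 0001000, weight = 1.
  m = 1101 → c = 1101000, weight = 3.
  m = 0011 → c = 1111000, weight = 4.
  m = 1011 → c = 0011000, weight = 2.
  m = 0111 → c = 0101101, weight = 4.
  m = 1111 → c = 1001101, weight = 4.
Tally weights:
  weight 0: 1 codewords.
  weight 1: 2 codewords.
  weight 2: 2 codewords.
  weight 3: 4 codewords.
  weight 4: 5 codewords.
  weight 5: 2 codewords.
Minimum distance d = smallest w > 0 with A_w > 0 = 1.
Sanity: Σ A_w = 16 = 2^4 = 16 ✓.


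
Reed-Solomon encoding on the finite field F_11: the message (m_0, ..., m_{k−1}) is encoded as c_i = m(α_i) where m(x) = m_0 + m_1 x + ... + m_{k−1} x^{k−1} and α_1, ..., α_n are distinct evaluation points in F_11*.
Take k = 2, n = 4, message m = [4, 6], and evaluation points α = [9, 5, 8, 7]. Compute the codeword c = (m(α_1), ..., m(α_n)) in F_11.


c = [3, 1, 8, 2]

Message polynomial: m(x) = 4 + 6·x (mod 11).
For each evaluation point α_i, compute m(α_i) mod 11:
  α_1 = 9: Horner steps 6 → 3, so m(9) = 3.
  α_2 = 5: Horner steps 6 → 1, so m(5) = 1.
  α_3 = 8: Horner steps 6 → 8, so m(8) = 8.
  α_4 = 7: Horner steps 6 → 2, so m(7) = 2.
Codeword c = [3, 1, 8, 2] ∈ F_11^4.


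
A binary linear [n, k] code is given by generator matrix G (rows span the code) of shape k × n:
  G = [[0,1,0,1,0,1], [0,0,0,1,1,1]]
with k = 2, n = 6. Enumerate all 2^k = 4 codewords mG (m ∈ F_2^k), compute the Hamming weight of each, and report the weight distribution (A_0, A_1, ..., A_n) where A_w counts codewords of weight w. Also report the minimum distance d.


Weight distribution: A_0 = 1, A_2 = 1, A_3 = 2. Minimum distance d = 2.

Enumerate all 2^2 = 4 messages m ∈ F_2^2.
For each, compute codeword c = mG in F_2^6, then tally its weight.
  m = 00 → c = 000000, weight = 0.
  m = 10 → c = 010101, weight = 3.
  m = 01 → c = 000111, weight = 3.
  m = 11 → c = 010010, weight = 2.
Tally weights:
  weight 0: 1 codewords.
  weight 2: 1 codewords.
  weight 3: 2 codewords.
Minimum distance d = smallest w > 0 with A_w > 0 = 2.
Sanity: Σ A_w = 4 = 2^2 = 4 ✓.
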